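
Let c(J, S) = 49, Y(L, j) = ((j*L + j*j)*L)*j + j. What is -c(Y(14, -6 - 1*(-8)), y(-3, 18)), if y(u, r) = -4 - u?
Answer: -49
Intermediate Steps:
Y(L, j) = j + L*j*(j**2 + L*j) (Y(L, j) = ((L*j + j**2)*L)*j + j = ((j**2 + L*j)*L)*j + j = (L*(j**2 + L*j))*j + j = L*j*(j**2 + L*j) + j = j + L*j*(j**2 + L*j))
-c(Y(14, -6 - 1*(-8)), y(-3, 18)) = -1*49 = -49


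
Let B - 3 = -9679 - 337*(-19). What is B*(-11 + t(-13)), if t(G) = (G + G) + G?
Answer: 163650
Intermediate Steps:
t(G) = 3*G (t(G) = 2*G + G = 3*G)
B = -3273 (B = 3 + (-9679 - 337*(-19)) = 3 + (-9679 + 6403) = 3 - 3276 = -3273)
B*(-11 + t(-13)) = -3273*(-11 + 3*(-13)) = -3273*(-11 - 39) = -3273*(-50) = 163650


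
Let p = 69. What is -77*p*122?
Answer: -648186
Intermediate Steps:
-77*p*122 = -77*69*122 = -5313*122 = -648186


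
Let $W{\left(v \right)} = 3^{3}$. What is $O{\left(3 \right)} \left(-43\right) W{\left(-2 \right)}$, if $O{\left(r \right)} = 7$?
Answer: $-8127$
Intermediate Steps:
$W{\left(v \right)} = 27$
$O{\left(3 \right)} \left(-43\right) W{\left(-2 \right)} = 7 \left(-43\right) 27 = \left(-301\right) 27 = -8127$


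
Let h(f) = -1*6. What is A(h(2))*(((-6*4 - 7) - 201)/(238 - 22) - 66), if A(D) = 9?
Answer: -1811/3 ≈ -603.67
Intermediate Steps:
h(f) = -6
A(h(2))*(((-6*4 - 7) - 201)/(238 - 22) - 66) = 9*(((-6*4 - 7) - 201)/(238 - 22) - 66) = 9*(((-24 - 7) - 201)/216 - 66) = 9*((-31 - 201)*(1/216) - 66) = 9*(-232*1/216 - 66) = 9*(-29/27 - 66) = 9*(-1811/27) = -1811/3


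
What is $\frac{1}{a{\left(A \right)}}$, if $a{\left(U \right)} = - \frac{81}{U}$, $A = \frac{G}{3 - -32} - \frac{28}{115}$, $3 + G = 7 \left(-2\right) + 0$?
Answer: $\frac{587}{65205} \approx 0.0090024$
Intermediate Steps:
$G = -17$ ($G = -3 + \left(7 \left(-2\right) + 0\right) = -3 + \left(-14 + 0\right) = -3 - 14 = -17$)
$A = - \frac{587}{805}$ ($A = - \frac{17}{3 - -32} - \frac{28}{115} = - \frac{17}{3 + 32} - \frac{28}{115} = - \frac{17}{35} - \frac{28}{115} = - \frac{587}{805} \approx -0.72919$)
$\frac{1}{a{\left(A \right)}} = \frac{1}{\left(-81\right) \frac{1}{- \frac{587}{805}}} = \frac{1}{\left(-81\right) \left(- \frac{805}{587}\right)} = \frac{1}{\frac{65205}{587}} = \frac{587}{65205}$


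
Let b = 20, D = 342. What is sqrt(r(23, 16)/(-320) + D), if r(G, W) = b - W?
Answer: sqrt(136795)/20 ≈ 18.493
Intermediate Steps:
r(G, W) = 20 - W
sqrt(r(23, 16)/(-320) + D) = sqrt((20 - 1*16)/(-320) + 342) = sqrt((20 - 16)*(-1/320) + 342) = sqrt(4*(-1/320) + 342) = sqrt(-1/80 + 342) = sqrt(27359/80) = sqrt(136795)/20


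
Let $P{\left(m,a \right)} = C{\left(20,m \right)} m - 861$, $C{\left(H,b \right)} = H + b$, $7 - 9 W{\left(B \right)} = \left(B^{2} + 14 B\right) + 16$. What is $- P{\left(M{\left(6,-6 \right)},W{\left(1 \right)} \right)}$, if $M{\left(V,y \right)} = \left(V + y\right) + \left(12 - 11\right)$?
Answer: $840$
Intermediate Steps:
$M{\left(V,y \right)} = 1 + V + y$ ($M{\left(V,y \right)} = \left(V + y\right) + \left(12 - 11\right) = \left(V + y\right) + 1 = 1 + V + y$)
$W{\left(B \right)} = -1 - \frac{14 B}{9} - \frac{B^{2}}{9}$ ($W{\left(B \right)} = \frac{7}{9} - \frac{\left(B^{2} + 14 B\right) + 16}{9} = \frac{7}{9} - \frac{16 + B^{2} + 14 B}{9} = \frac{7}{9} - \left(\frac{16}{9} + \frac{B^{2}}{9} + \frac{14 B}{9}\right) = -1 - \frac{14 B}{9} - \frac{B^{2}}{9}$)
$P{\left(m,a \right)} = -861 + m \left(20 + m\right)$ ($P{\left(m,a \right)} = \left(20 + m\right) m - 861 = m \left(20 + m\right) - 861 = -861 + m \left(20 + m\right)$)
$- P{\left(M{\left(6,-6 \right)},W{\left(1 \right)} \right)} = - (-861 + \left(1 + 6 - 6\right) \left(20 + \left(1 + 6 - 6\right)\right)) = - (-861 + 1 \left(20 + 1\right)) = - (-861 + 1 \cdot 21) = - (-861 + 21) = \left(-1\right) \left(-840\right) = 840$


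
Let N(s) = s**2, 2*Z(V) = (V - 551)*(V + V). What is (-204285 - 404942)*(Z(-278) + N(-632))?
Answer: -383743558122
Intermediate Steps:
Z(V) = V*(-551 + V) (Z(V) = ((V - 551)*(V + V))/2 = ((-551 + V)*(2*V))/2 = (2*V*(-551 + V))/2 = V*(-551 + V))
(-204285 - 404942)*(Z(-278) + N(-632)) = (-204285 - 404942)*(-278*(-551 - 278) + (-632)**2) = -609227*(-278*(-829) + 399424) = -609227*(230462 + 399424) = -609227*629886 = -383743558122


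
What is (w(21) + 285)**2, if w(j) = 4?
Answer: 83521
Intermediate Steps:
(w(21) + 285)**2 = (4 + 285)**2 = 289**2 = 83521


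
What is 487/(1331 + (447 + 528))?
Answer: 487/2306 ≈ 0.21119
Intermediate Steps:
487/(1331 + (447 + 528)) = 487/(1331 + 975) = 487/2306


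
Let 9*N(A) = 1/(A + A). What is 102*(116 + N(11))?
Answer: 390473/33 ≈ 11833.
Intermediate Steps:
N(A) = 1/(18*A) (N(A) = 1/(9*(A + A)) = 1/(9*((2*A))) = (1/(2*A))/9 = 1/(18*A))
102*(116 + N(11)) = 102*(116 + (1/18)/11) = 102*(116 + (1/18)*(1/11)) = 102*(116 + 1/198) = 102*(22969/198) = 390473/33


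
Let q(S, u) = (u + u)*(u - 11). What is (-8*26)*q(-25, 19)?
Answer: -63232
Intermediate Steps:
q(S, u) = 2*u*(-11 + u) (q(S, u) = (2*u)*(-11 + u) = 2*u*(-11 + u))
(-8*26)*q(-25, 19) = (-8*26)*(2*19*(-11 + 19)) = -416*19*8 = -208*304 = -63232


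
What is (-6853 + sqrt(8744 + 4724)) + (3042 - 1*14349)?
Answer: -18160 + 2*sqrt(3367) ≈ -18044.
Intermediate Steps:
(-6853 + sqrt(8744 + 4724)) + (3042 - 1*14349) = (-6853 + sqrt(13468)) + (3042 - 14349) = (-6853 + 2*sqrt(3367)) - 11307 = -18160 + 2*sqrt(3367)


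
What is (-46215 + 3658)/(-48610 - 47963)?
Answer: 42557/96573 ≈ 0.44067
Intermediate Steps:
(-46215 + 3658)/(-48610 - 47963) = -42557/(-96573) = -42557*(-1/96573) = 42557/96573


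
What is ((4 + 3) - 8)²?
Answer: 1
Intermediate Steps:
((4 + 3) - 8)² = (7 - 8)² = (-1)² = 1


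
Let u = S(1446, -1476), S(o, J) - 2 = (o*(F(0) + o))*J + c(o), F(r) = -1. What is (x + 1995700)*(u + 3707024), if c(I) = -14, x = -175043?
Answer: -5608262078975156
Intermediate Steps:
S(o, J) = -12 + J*o*(-1 + o) (S(o, J) = 2 + ((o*(-1 + o))*J - 14) = 2 + (J*o*(-1 + o) - 14) = 2 + (-14 + J*o*(-1 + o)) = -12 + J*o*(-1 + o))
u = -3084057732 (u = -12 - 1476*1446² - 1*(-1476)*1446 = -12 - 1476*2090916 + 2134296 = -12 - 3086192016 + 2134296 = -3084057732)
(x + 1995700)*(u + 3707024) = (-175043 + 1995700)*(-3084057732 + 3707024) = 1820657*(-3080350708) = -5608262078975156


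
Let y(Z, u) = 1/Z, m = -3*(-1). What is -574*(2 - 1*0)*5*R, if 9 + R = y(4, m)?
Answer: 50225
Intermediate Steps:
m = 3
R = -35/4 (R = -9 + 1/4 = -9 + ¼ = -35/4 ≈ -8.7500)
-574*(2 - 1*0)*5*R = -574*(2 - 1*0)*5*(-35)/4 = -574*(2 + 0)*5*(-35)/4 = -574*2*5*(-35)/4 = -5740*(-35)/4 = -574*(-175/2) = 50225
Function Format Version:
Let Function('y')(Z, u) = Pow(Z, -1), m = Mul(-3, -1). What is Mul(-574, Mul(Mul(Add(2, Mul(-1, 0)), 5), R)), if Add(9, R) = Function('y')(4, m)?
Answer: 50225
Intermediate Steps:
m = 3
R = Rational(-35, 4) (R = Add(-9, Pow(4, -1)) = Add(-9, Rational(1, 4)) = Rational(-35, 4) ≈ -8.7500)
Mul(-574, Mul(Mul(Add(2, Mul(-1, 0)), 5), R)) = Mul(-574, Mul(Mul(Add(2, Mul(-1, 0)), 5), Rational(-35, 4))) = Mul(-574, Mul(Mul(Add(2, 0), 5), Rational(-35, 4))) = Mul(-574, Mul(Mul(2, 5), Rational(-35, 4))) = Mul(-574, Mul(10, Rational(-35, 4))) = Mul(-574, Rational(-175, 2)) = 50225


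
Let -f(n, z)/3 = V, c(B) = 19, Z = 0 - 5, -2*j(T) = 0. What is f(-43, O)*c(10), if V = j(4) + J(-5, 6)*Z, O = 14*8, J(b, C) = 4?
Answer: 1140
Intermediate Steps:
j(T) = 0 (j(T) = -1/2*0 = 0)
Z = -5
O = 112
V = -20 (V = 0 + 4*(-5) = 0 - 20 = -20)
f(n, z) = 60 (f(n, z) = -3*(-20) = 60)
f(-43, O)*c(10) = 60*19 = 1140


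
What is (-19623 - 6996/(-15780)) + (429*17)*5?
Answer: 22147813/1315 ≈ 16842.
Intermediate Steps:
(-19623 - 6996/(-15780)) + (429*17)*5 = (-19623 - 6996*(-1/15780)) + 7293*5 = (-19623 + 583/1315) + 36465 = -25803662/1315 + 36465 = 22147813/1315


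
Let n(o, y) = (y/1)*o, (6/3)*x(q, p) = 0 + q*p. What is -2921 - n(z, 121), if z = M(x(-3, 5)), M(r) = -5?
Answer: -2316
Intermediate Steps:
x(q, p) = p*q/2 (x(q, p) = (0 + q*p)/2 = (0 + p*q)/2 = (p*q)/2 = p*q/2)
z = -5
n(o, y) = o*y (n(o, y) = (y*1)*o = y*o = o*y)
-2921 - n(z, 121) = -2921 - (-5)*121 = -2921 - 1*(-605) = -2921 + 605 = -2316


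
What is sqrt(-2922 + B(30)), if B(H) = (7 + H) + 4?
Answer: I*sqrt(2881) ≈ 53.675*I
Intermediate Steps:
B(H) = 11 + H
sqrt(-2922 + B(30)) = sqrt(-2922 + (11 + 30)) = sqrt(-2922 + 41) = sqrt(-2881) = I*sqrt(2881)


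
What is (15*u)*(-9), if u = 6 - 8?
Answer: 270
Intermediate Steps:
u = -2
(15*u)*(-9) = (15*(-2))*(-9) = -30*(-9) = 270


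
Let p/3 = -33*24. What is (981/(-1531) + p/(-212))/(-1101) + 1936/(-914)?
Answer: -28957151407/13609222817 ≈ -2.1278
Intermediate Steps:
p = -2376 (p = 3*(-33*24) = 3*(-792) = -2376)
(981/(-1531) + p/(-212))/(-1101) + 1936/(-914) = (981/(-1531) - 2376/(-212))/(-1101) + 1936/(-914) = (981*(-1/1531) - 2376*(-1/212))*(-1/1101) + 1936*(-1/914) = (-981/1531 + 594/53)*(-1/1101) - 968/457 = (857421/81143)*(-1/1101) - 968/457 = -285807/29779481 - 968/457 = -28957151407/13609222817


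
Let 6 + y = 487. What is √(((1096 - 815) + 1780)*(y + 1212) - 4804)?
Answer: √3484469 ≈ 1866.7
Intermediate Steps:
y = 481 (y = -6 + 487 = 481)
√(((1096 - 815) + 1780)*(y + 1212) - 4804) = √(((1096 - 815) + 1780)*(481 + 1212) - 4804) = √((281 + 1780)*1693 - 4804) = √(2061*1693 - 4804) = √(3489273 - 4804) = √3484469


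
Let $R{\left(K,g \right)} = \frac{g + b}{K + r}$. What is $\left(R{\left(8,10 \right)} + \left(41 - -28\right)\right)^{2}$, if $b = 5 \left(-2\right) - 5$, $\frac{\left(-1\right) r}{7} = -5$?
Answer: $\frac{8773444}{1849} \approx 4745.0$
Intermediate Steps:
$r = 35$ ($r = \left(-7\right) \left(-5\right) = 35$)
$b = -15$ ($b = -10 - 5 = -15$)
$R{\left(K,g \right)} = \frac{-15 + g}{35 + K}$ ($R{\left(K,g \right)} = \frac{g - 15}{K + 35} = \frac{-15 + g}{35 + K}$)
$\left(R{\left(8,10 \right)} + \left(41 - -28\right)\right)^{2} = \left(\frac{-15 + 10}{35 + 8} + \left(41 - -28\right)\right)^{2} = \left(\frac{1}{43} \left(-5\right) + \left(41 + 28\right)\right)^{2} = \left(\frac{1}{43} \left(-5\right) + 69\right)^{2} = \left(- \frac{5}{43} + 69\right)^{2} = \left(\frac{2962}{43}\right)^{2} = \frac{8773444}{1849}$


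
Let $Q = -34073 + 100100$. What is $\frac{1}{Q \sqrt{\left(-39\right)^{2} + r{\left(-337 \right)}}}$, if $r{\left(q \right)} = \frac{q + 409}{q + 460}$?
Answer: $\frac{\sqrt{2557785}}{4119094395} \approx 3.8827 \cdot 10^{-7}$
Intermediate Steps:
$r{\left(q \right)} = \frac{409 + q}{460 + q}$
$Q = 66027$
$\frac{1}{Q \sqrt{\left(-39\right)^{2} + r{\left(-337 \right)}}} = \frac{1}{66027 \sqrt{\left(-39\right)^{2} + \frac{409 - 337}{460 - 337}}} = \frac{1}{66027 \sqrt{1521 + \frac{1}{123} \cdot 72}} = \frac{1}{66027 \sqrt{1521 + \frac{24}{41}}} = \frac{1}{66027 \sqrt{\frac{62385}{41}}} = \frac{1}{66027 \frac{\sqrt{2557785}}{41}} = \frac{\frac{1}{62385} \sqrt{2557785}}{66027} = \frac{\sqrt{2557785}}{4119094395}$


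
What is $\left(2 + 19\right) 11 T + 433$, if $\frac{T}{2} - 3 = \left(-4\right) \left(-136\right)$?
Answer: $253147$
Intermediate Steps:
$T = 1094$ ($T = 6 + 2 \left(\left(-4\right) \left(-136\right)\right) = 6 + 2 \cdot 544 = 6 + 1088 = 1094$)
$\left(2 + 19\right) 11 T + 433 = \left(2 + 19\right) 11 \cdot 1094 + 433 = 21 \cdot 11 \cdot 1094 + 433 = 231 \cdot 1094 + 433 = 252714 + 433 = 253147$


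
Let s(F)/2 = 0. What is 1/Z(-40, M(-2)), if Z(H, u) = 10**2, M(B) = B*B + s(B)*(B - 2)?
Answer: 1/100 ≈ 0.010000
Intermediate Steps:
s(F) = 0 (s(F) = 2*0 = 0)
M(B) = B**2 (M(B) = B*B + 0*(B - 2) = B**2 + 0*(-2 + B) = B**2 + 0 = B**2)
Z(H, u) = 100
1/Z(-40, M(-2)) = 1/100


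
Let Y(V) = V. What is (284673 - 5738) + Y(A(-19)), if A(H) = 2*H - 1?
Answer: 278896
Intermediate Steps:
A(H) = -1 + 2*H
(284673 - 5738) + Y(A(-19)) = (284673 - 5738) + (-1 + 2*(-19)) = 278935 + (-1 - 38) = 278935 - 39 = 278896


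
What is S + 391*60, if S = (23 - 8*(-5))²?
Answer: 27429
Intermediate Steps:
S = 3969 (S = (23 + 40)² = 63² = 3969)
S + 391*60 = 3969 + 391*60 = 3969 + 23460 = 27429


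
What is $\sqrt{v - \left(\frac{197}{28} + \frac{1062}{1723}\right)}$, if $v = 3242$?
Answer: $\frac{\sqrt{1881972882741}}{24122} \approx 56.871$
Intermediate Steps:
$\sqrt{v - \left(\frac{197}{28} + \frac{1062}{1723}\right)} = \sqrt{3242 - \left(\frac{197}{28} + \frac{1062}{1723}\right)} = \sqrt{3242 - \frac{369167}{48244}} = \sqrt{\frac{156037881}{48244}} = \frac{\sqrt{1881972882741}}{24122}$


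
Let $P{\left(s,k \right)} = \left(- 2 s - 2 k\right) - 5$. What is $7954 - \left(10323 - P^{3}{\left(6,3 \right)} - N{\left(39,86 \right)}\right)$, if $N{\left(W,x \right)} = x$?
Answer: $-14450$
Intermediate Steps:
$P{\left(s,k \right)} = -5 - 2 k - 2 s$ ($P{\left(s,k \right)} = \left(- 2 k - 2 s\right) - 5 = -5 - 2 k - 2 s$)
$7954 - \left(10323 - P^{3}{\left(6,3 \right)} - N{\left(39,86 \right)}\right) = 7954 + \left(\left(\left(-5 - 6 - 12\right)^{3} + 86\right) - 10323\right) = 7954 + \left(\left(\left(-23\right)^{3} + 86\right) - 10323\right) = 7954 + \left(\left(-12167 + 86\right) - 10323\right) = 7954 - 22404 = -14450$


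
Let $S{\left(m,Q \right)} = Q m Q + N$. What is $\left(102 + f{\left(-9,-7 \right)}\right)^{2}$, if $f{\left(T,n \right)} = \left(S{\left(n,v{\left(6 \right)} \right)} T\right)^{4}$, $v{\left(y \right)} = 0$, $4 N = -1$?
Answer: $\frac{1067524929}{65536} \approx 16289.0$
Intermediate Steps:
$N = - \frac{1}{4}$ ($N = \frac{1}{4} \left(-1\right) = - \frac{1}{4} \approx -0.25$)
$S{\left(m,Q \right)} = - \frac{1}{4} + m Q^{2}$ ($S{\left(m,Q \right)} = Q m Q - \frac{1}{4} = m Q^{2} - \frac{1}{4} = - \frac{1}{4} + m Q^{2}$)
$f{\left(T,n \right)} = \frac{T^{4}}{256}$ ($f{\left(T,n \right)} = \left(\left(- \frac{1}{4} + n 0^{2}\right) T\right)^{4} = \left(\left(- \frac{1}{4} + n 0\right) T\right)^{4} = \left(\left(- \frac{1}{4} + 0\right) T\right)^{4} = \left(- \frac{T}{4}\right)^{4} = \frac{T^{4}}{256}$)
$\left(102 + f{\left(-9,-7 \right)}\right)^{2} = \left(102 + \frac{\left(-9\right)^{4}}{256}\right)^{2} = \left(102 + \frac{1}{256} \cdot 6561\right)^{2} = \left(102 + \frac{6561}{256}\right)^{2} = \left(\frac{32673}{256}\right)^{2} = \frac{1067524929}{65536}$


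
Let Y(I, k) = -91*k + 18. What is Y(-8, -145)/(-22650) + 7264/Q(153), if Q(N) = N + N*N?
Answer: -24465851/88946550 ≈ -0.27506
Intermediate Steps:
Q(N) = N + N²
Y(I, k) = 18 - 91*k
Y(-8, -145)/(-22650) + 7264/Q(153) = (18 - 91*(-145))/(-22650) + 7264/((153*(1 + 153))) = (18 + 13195)*(-1/22650) + 7264/((153*154)) = 13213*(-1/22650) + 7264/23562 = -13213/22650 + 7264*(1/23562) = -13213/22650 + 3632/11781 = -24465851/88946550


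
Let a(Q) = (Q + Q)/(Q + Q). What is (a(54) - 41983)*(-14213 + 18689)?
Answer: -187911432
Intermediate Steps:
a(Q) = 1 (a(Q) = (2*Q)/((2*Q)) = (2*Q)*(1/(2*Q)) = 1)
(a(54) - 41983)*(-14213 + 18689) = (1 - 41983)*(-14213 + 18689) = -41982*4476 = -187911432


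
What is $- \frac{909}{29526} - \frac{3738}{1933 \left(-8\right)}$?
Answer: $\frac{8025951}{38049172} \approx 0.21094$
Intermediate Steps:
$- \frac{909}{29526} - \frac{3738}{1933 \left(-8\right)} = \left(-909\right) \frac{1}{29526} - \frac{3738}{-15464} = - \frac{303}{9842} - - \frac{1869}{7732} = - \frac{303}{9842} + \frac{1869}{7732} = \frac{8025951}{38049172}$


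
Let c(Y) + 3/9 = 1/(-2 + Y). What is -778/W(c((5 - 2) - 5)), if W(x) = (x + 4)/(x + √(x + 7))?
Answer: 5446/41 - 1556*√231/41 ≈ -443.98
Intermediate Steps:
c(Y) = -⅓ + 1/(-2 + Y)
W(x) = (4 + x)/(x + √(7 + x))
-778/W(c((5 - 2) - 5)) = -778*((5 - ((5 - 2) - 5))/(3*(-2 + ((5 - 2) - 5))) + √(7 + (5 - ((5 - 2) - 5))/(3*(-2 + ((5 - 2) - 5)))))/(4 + (5 - ((5 - 2) - 5))/(3*(-2 + ((5 - 2) - 5)))) = -778*((5 - (3 - 5))/(3*(-2 + (3 - 5))) + √(7 + (5 - (3 - 5))/(3*(-2 + (3 - 5)))))/(4 + (5 - (3 - 5))/(3*(-2 + (3 - 5)))) = -778*((5 - 1*(-2))/(3*(-2 - 2)) + √(7 + (5 - 1*(-2))/(3*(-2 - 2))))/(4 + (5 - 1*(-2))/(3*(-2 - 2))) = -778*((⅓)*(5 + 2)/(-4) + √(7 + (⅓)*(5 + 2)/(-4)))/(4 + (⅓)*(5 + 2)/(-4)) = -778*((⅓)*(-¼)*7 + √(7 + (⅓)*(-¼)*7))/(4 + (⅓)*(-¼)*7) = -778*(-7/12 + √(7 - 7/12))/(4 - 7/12) = -(-5446/41 + 1556*√231/41) = -778*(-7/41 + 2*√231/41) = 5446/41 - 1556*√231/41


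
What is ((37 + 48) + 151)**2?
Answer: 55696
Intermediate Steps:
((37 + 48) + 151)**2 = (85 + 151)**2 = 236**2 = 55696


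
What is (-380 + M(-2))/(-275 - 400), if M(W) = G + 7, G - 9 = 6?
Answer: 358/675 ≈ 0.53037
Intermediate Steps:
G = 15 (G = 9 + 6 = 15)
M(W) = 22 (M(W) = 15 + 7 = 22)
(-380 + M(-2))/(-275 - 400) = (-380 + 22)/(-275 - 400) = -358/(-675) = -358*(-1/675) = 358/675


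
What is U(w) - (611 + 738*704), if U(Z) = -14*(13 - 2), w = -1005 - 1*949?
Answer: -520317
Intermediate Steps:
w = -1954 (w = -1005 - 949 = -1954)
U(Z) = -154 (U(Z) = -14*11 = -154)
U(w) - (611 + 738*704) = -154 - (611 + 738*704) = -154 - (611 + 519552) = -154 - 1*520163 = -154 - 520163 = -520317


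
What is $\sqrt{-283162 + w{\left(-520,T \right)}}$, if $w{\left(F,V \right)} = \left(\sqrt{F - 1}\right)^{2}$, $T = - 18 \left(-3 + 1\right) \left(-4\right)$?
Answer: $i \sqrt{283683} \approx 532.62 i$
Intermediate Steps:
$T = -144$ ($T = - 18 \left(\left(-2\right) \left(-4\right)\right) = \left(-18\right) 8 = -144$)
$w{\left(F,V \right)} = -1 + F$ ($w{\left(F,V \right)} = \left(\sqrt{-1 + F}\right)^{2} = -1 + F$)
$\sqrt{-283162 + w{\left(-520,T \right)}} = \sqrt{-283162 - 521} = \sqrt{-283683} = i \sqrt{283683}$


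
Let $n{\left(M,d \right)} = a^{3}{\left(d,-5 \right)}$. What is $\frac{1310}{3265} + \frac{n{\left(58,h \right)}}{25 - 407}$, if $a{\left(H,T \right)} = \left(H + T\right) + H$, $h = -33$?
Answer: $\frac{233815967}{249446} \approx 937.34$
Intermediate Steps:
$a{\left(H,T \right)} = T + 2 H$
$n{\left(M,d \right)} = \left(-5 + 2 d\right)^{3}$
$\frac{1310}{3265} + \frac{n{\left(58,h \right)}}{25 - 407} = \frac{1310}{3265} + \frac{\left(-5 + 2 \left(-33\right)\right)^{3}}{25 - 407} = 1310 \cdot \frac{1}{3265} + \frac{\left(-5 - 66\right)^{3}}{25 - 407} = \frac{262}{653} + \frac{\left(-71\right)^{3}}{-382} = \frac{262}{653} - - \frac{357911}{382} = \frac{262}{653} + \frac{357911}{382} = \frac{233815967}{249446}$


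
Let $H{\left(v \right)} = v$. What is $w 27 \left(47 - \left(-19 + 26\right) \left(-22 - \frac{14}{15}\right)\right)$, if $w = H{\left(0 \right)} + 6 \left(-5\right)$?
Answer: $-168102$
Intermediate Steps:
$w = -30$ ($w = 0 + 6 \left(-5\right) = 0 - 30 = -30$)
$w 27 \left(47 - \left(-19 + 26\right) \left(-22 - \frac{14}{15}\right)\right) = \left(-30\right) 27 \left(47 - \left(-19 + 26\right) \left(-22 - \frac{14}{15}\right)\right) = - 810 \left(47 - 7 \left(-22 - \frac{14}{15}\right)\right) = - 810 \left(47 - 7 \left(- \frac{344}{15}\right)\right) = - 810 \left(47 - - \frac{2408}{15}\right) = - 810 \left(47 + \frac{2408}{15}\right) = \left(-810\right) \frac{3113}{15} = -168102$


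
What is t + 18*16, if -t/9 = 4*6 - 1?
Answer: 81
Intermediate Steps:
t = -207 (t = -9*(4*6 - 1) = -9*(24 - 1) = -9*23 = -207)
t + 18*16 = -207 + 18*16 = -207 + 288 = 81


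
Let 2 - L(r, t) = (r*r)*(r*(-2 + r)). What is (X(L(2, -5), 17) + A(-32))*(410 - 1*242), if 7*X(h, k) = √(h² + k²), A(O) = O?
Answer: -5376 + 24*√293 ≈ -4965.2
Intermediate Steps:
L(r, t) = 2 - r³*(-2 + r) (L(r, t) = 2 - r*r*r*(-2 + r) = 2 - r²*r*(-2 + r) = 2 - r³*(-2 + r))
X(h, k) = √(h² + k²)/7
(X(L(2, -5), 17) + A(-32))*(410 - 1*242) = (√((2 - 1*2⁴ + 2*2³)² + 17²)/7 - 32)*(410 - 1*242) = (√((2 - 1*16 + 2*8)² + 289)/7 - 32)*(410 - 242) = (√((2 - 16 + 16)² + 289)/7 - 32)*168 = (√(2² + 289)/7 - 32)*168 = (√(4 + 289)/7 - 32)*168 = (√293/7 - 32)*168 = (-32 + √293/7)*168 = -5376 + 24*√293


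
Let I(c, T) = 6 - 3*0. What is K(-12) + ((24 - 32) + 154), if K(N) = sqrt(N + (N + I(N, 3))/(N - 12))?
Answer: 146 + I*sqrt(47)/2 ≈ 146.0 + 3.4278*I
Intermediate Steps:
I(c, T) = 6 (I(c, T) = 6 + 0 = 6)
K(N) = sqrt(N + (6 + N)/(-12 + N)) (K(N) = sqrt(N + (N + 6)/(N - 12)) = sqrt(N + (6 + N)/(-12 + N)))
K(-12) + ((24 - 32) + 154) = sqrt((6 - 12 - 12*(-12 - 12))/(-12 - 12)) + ((24 - 32) + 154) = sqrt((6 - 12 - 12*(-24))/(-24)) + (-8 + 154) = sqrt(-(6 - 12 + 288)/24) + 146 = sqrt(-1/24*282) + 146 = sqrt(-47/4) + 146 = I*sqrt(47)/2 + 146 = 146 + I*sqrt(47)/2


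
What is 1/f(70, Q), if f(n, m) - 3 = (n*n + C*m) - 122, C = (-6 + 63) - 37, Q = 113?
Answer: 1/7041 ≈ 0.00014203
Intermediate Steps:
C = 20 (C = 57 - 37 = 20)
f(n, m) = -119 + n² + 20*m (f(n, m) = 3 + ((n*n + 20*m) - 122) = 3 + ((n² + 20*m) - 122) = 3 + (-122 + n² + 20*m) = -119 + n² + 20*m)
1/f(70, Q) = 1/(-119 + 70² + 20*113) = 1/(-119 + 4900 + 2260) = 1/7041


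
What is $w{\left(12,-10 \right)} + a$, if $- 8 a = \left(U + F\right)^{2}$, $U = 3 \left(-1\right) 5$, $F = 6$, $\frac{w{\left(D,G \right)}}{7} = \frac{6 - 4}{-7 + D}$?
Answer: $- \frac{293}{40} \approx -7.325$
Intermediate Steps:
$w{\left(D,G \right)} = \frac{14}{-7 + D}$ ($w{\left(D,G \right)} = 7 \frac{6 - 4}{-7 + D} = 7 \frac{2}{-7 + D} = \frac{14}{-7 + D}$)
$U = -15$ ($U = \left(-3\right) 5 = -15$)
$a = - \frac{81}{8}$ ($a = - \frac{\left(-15 + 6\right)^{2}}{8} = - \frac{\left(-9\right)^{2}}{8} = \left(- \frac{1}{8}\right) 81 = - \frac{81}{8} \approx -10.125$)
$w{\left(12,-10 \right)} + a = \frac{14}{-7 + 12} - \frac{81}{8} = \frac{14}{5} - \frac{81}{8} = - \frac{293}{40}$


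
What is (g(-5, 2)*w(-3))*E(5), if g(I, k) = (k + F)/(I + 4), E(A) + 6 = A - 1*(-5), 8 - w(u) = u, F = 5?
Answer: -308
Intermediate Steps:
w(u) = 8 - u
E(A) = -1 + A (E(A) = -6 + (A - 1*(-5)) = -6 + (A + 5) = -6 + (5 + A) = -1 + A)
g(I, k) = (5 + k)/(4 + I) (g(I, k) = (k + 5)/(I + 4) = (5 + k)/(4 + I))
(g(-5, 2)*w(-3))*E(5) = (((5 + 2)/(4 - 5))*(8 - 1*(-3)))*(-1 + 5) = ((7/(-1))*(8 + 3))*4 = (-1*7*11)*4 = -7*11*4 = -77*4 = -308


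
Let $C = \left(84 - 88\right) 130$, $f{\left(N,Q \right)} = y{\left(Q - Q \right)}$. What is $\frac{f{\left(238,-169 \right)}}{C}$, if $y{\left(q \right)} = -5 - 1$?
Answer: $\frac{3}{260} \approx 0.011538$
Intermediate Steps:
$y{\left(q \right)} = -6$ ($y{\left(q \right)} = -5 - 1 = -6$)
$f{\left(N,Q \right)} = -6$
$C = -520$ ($C = \left(84 - 88\right) 130 = \left(-4\right) 130 = -520$)
$\frac{f{\left(238,-169 \right)}}{C} = - \frac{6}{-520} = \left(-6\right) \left(- \frac{1}{520}\right) = \frac{3}{260}$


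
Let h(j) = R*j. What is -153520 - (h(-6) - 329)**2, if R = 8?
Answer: -295649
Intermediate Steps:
h(j) = 8*j
-153520 - (h(-6) - 329)**2 = -153520 - (8*(-6) - 329)**2 = -153520 - (-48 - 329)**2 = -153520 - 1*(-377)**2 = -153520 - 1*142129 = -153520 - 142129 = -295649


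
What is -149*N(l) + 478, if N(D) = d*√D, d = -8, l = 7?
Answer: 478 + 1192*√7 ≈ 3631.7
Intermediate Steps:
N(D) = -8*√D
-149*N(l) + 478 = -(-1192)*√7 + 478 = 1192*√7 + 478 = 478 + 1192*√7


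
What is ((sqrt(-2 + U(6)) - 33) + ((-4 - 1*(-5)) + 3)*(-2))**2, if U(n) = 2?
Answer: 1681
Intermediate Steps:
((sqrt(-2 + U(6)) - 33) + ((-4 - 1*(-5)) + 3)*(-2))**2 = ((sqrt(-2 + 2) - 33) + ((-4 - 1*(-5)) + 3)*(-2))**2 = ((sqrt(0) - 33) + ((-4 + 5) + 3)*(-2))**2 = ((0 - 33) + (1 + 3)*(-2))**2 = (-33 + 4*(-2))**2 = (-33 - 8)**2 = (-41)**2 = 1681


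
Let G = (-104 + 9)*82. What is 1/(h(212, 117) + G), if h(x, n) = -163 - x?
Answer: -1/8165 ≈ -0.00012247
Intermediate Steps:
G = -7790 (G = -95*82 = -7790)
1/(h(212, 117) + G) = 1/((-163 - 1*212) - 7790) = 1/((-163 - 212) - 7790) = 1/(-375 - 7790) = 1/(-8165) = -1/8165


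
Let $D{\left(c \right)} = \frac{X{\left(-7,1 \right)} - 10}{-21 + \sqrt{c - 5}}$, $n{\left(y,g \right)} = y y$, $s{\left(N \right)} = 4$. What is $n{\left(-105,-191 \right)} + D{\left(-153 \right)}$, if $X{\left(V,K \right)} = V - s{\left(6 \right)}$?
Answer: $\frac{6604416}{599} + \frac{21 i \sqrt{158}}{599} \approx 11026.0 + 0.44068 i$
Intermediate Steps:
$n{\left(y,g \right)} = y^{2}$
$X{\left(V,K \right)} = -4 + V$ ($X{\left(V,K \right)} = V - 4 = -4 + V$)
$D{\left(c \right)} = - \frac{21}{-21 + \sqrt{-5 + c}}$ ($D{\left(c \right)} = \frac{\left(-4 - 7\right) - 10}{-21 + \sqrt{c - 5}} = \frac{-11 - 10}{-21 + \sqrt{-5 + c}} = - \frac{21}{-21 + \sqrt{-5 + c}}$)
$n{\left(-105,-191 \right)} + D{\left(-153 \right)} = \left(-105\right)^{2} - \frac{21}{-21 + \sqrt{-5 - 153}} = 11025 - \frac{21}{-21 + \sqrt{-158}} = 11025 - \frac{21}{-21 + i \sqrt{158}}$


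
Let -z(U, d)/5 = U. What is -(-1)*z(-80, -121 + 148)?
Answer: 400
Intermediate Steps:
z(U, d) = -5*U
-(-1)*z(-80, -121 + 148) = -(-1)*(-5*(-80)) = -(-1)*400 = -1*(-400) = 400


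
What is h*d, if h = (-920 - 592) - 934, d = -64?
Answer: 156544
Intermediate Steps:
h = -2446 (h = -1512 - 934 = -2446)
h*d = -2446*(-64) = 156544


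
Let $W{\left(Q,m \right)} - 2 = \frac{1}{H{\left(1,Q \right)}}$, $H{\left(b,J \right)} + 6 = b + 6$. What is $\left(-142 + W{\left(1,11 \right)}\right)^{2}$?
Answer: $19321$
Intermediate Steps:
$H{\left(b,J \right)} = b$ ($H{\left(b,J \right)} = -6 + \left(b + 6\right) = -6 + \left(6 + b\right) = b$)
$W{\left(Q,m \right)} = 3$ ($W{\left(Q,m \right)} = 2 + 1^{-1} = 2 + 1 = 3$)
$\left(-142 + W{\left(1,11 \right)}\right)^{2} = \left(-142 + 3\right)^{2} = \left(-139\right)^{2} = 19321$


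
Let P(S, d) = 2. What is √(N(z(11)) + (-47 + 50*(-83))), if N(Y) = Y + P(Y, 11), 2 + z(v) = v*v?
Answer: 2*I*√1019 ≈ 63.844*I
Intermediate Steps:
z(v) = -2 + v² (z(v) = -2 + v*v = -2 + v²)
N(Y) = 2 + Y (N(Y) = Y + 2 = 2 + Y)
√(N(z(11)) + (-47 + 50*(-83))) = √((2 + (-2 + 11²)) + (-47 + 50*(-83))) = √((2 + (-2 + 121)) + (-47 - 4150)) = √((2 + 119) - 4197) = √(121 - 4197) = √(-4076) = 2*I*√1019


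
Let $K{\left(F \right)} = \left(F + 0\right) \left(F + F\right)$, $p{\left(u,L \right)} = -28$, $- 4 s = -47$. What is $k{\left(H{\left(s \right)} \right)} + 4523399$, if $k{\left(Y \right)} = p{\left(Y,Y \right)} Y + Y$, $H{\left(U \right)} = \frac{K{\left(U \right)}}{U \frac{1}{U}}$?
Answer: $\frac{36127549}{8} \approx 4.5159 \cdot 10^{6}$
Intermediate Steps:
$s = \frac{47}{4}$ ($s = \left(- \frac{1}{4}\right) \left(-47\right) = \frac{47}{4} \approx 11.75$)
$K{\left(F \right)} = 2 F^{2}$ ($K{\left(F \right)} = F 2 F = 2 F^{2}$)
$H{\left(U \right)} = 2 U^{2}$ ($H{\left(U \right)} = \frac{2 U^{2}}{U \frac{1}{U}} = \frac{2 U^{2}}{1} = 2 U^{2} \cdot 1 = 2 U^{2}$)
$k{\left(Y \right)} = - 27 Y$ ($k{\left(Y \right)} = - 28 Y + Y = - 27 Y$)
$k{\left(H{\left(s \right)} \right)} + 4523399 = - 27 \cdot 2 \left(\frac{47}{4}\right)^{2} + 4523399 = - 27 \cdot 2 \cdot \frac{2209}{16} + 4523399 = \left(-27\right) \frac{2209}{8} + 4523399 = - \frac{59643}{8} + 4523399 = \frac{36127549}{8}$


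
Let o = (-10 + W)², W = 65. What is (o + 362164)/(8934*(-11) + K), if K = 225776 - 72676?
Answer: 365189/54826 ≈ 6.6609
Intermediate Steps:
K = 153100
o = 3025 (o = (-10 + 65)² = 55² = 3025)
(o + 362164)/(8934*(-11) + K) = (3025 + 362164)/(8934*(-11) + 153100) = 365189/(-98274 + 153100) = 365189/54826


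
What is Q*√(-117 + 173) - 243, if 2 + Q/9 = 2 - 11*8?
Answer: -243 - 1584*√14 ≈ -6169.8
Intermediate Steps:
Q = -792 (Q = -18 + 9*(2 - 11*8) = -18 + 9*(2 - 88) = -18 + 9*(-86) = -18 - 774 = -792)
Q*√(-117 + 173) - 243 = -792*√(-117 + 173) - 243 = -1584*√14 - 243 = -243 - 1584*√14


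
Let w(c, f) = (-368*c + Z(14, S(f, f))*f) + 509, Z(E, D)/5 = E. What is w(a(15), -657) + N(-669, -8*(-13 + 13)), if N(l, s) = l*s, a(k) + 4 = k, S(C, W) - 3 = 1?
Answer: -49529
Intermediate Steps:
S(C, W) = 4 (S(C, W) = 3 + 1 = 4)
Z(E, D) = 5*E
a(k) = -4 + k
w(c, f) = 509 - 368*c + 70*f (w(c, f) = (-368*c + (5*14)*f) + 509 = (-368*c + 70*f) + 509 = 509 - 368*c + 70*f)
w(a(15), -657) + N(-669, -8*(-13 + 13)) = (509 - 368*(-4 + 15) + 70*(-657)) - (-5352)*(-13 + 13) = (509 - 368*11 - 45990) - (-5352)*0 = (509 - 4048 - 45990) - 669*0 = -49529 + 0 = -49529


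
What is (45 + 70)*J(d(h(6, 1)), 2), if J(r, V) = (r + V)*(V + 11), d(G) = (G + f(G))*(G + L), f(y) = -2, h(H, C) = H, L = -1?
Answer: 32890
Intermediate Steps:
d(G) = (-1 + G)*(-2 + G) (d(G) = (G - 2)*(G - 1) = (-2 + G)*(-1 + G) = (-1 + G)*(-2 + G))
J(r, V) = (11 + V)*(V + r) (J(r, V) = (V + r)*(11 + V) = (11 + V)*(V + r))
(45 + 70)*J(d(h(6, 1)), 2) = (45 + 70)*(2² + 11*2 + 11*(2 + 6² - 3*6) + 2*(2 + 6² - 3*6)) = 115*(4 + 22 + 11*(2 + 36 - 18) + 2*(2 + 36 - 18)) = 115*(4 + 22 + 11*20 + 2*20) = 115*(4 + 22 + 220 + 40) = 115*286 = 32890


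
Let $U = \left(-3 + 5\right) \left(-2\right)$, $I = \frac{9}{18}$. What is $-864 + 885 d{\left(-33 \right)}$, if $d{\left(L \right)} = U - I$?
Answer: $- \frac{9693}{2} \approx -4846.5$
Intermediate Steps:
$I = \frac{1}{2}$ ($I = 9 \cdot \frac{1}{18} = \frac{1}{2} \approx 0.5$)
$U = -4$ ($U = 2 \left(-2\right) = -4$)
$d{\left(L \right)} = - \frac{9}{2}$ ($d{\left(L \right)} = -4 - \frac{1}{2} = - \frac{9}{2}$)
$-864 + 885 d{\left(-33 \right)} = -864 + 885 \left(- \frac{9}{2}\right) = -864 - \frac{7965}{2} = - \frac{9693}{2}$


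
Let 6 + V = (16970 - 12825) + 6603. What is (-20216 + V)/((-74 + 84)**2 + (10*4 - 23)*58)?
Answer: -1579/181 ≈ -8.7238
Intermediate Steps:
V = 10742 (V = -6 + ((16970 - 12825) + 6603) = -6 + (4145 + 6603) = -6 + 10748 = 10742)
(-20216 + V)/((-74 + 84)**2 + (10*4 - 23)*58) = (-20216 + 10742)/((-74 + 84)**2 + (10*4 - 23)*58) = -9474/(10**2 + (40 - 23)*58) = -9474/(100 + 17*58) = -9474/(100 + 986) = -9474/1086 = -9474*1/1086 = -1579/181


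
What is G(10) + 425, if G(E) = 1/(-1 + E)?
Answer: 3826/9 ≈ 425.11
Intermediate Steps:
G(10) + 425 = 1/(-1 + 10) + 425 = 1/9 + 425 = 3826/9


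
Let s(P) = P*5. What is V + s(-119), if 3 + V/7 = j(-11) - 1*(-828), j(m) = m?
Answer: 5103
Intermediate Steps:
s(P) = 5*P
V = 5698 (V = -21 + 7*(-11 - 1*(-828)) = -21 + 7*(-11 + 828) = -21 + 7*817 = -21 + 5719 = 5698)
V + s(-119) = 5698 + 5*(-119) = 5698 - 595 = 5103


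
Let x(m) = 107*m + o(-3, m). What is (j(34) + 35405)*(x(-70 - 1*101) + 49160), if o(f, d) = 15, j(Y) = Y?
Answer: 1094285442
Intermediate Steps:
x(m) = 15 + 107*m (x(m) = 107*m + 15 = 15 + 107*m)
(j(34) + 35405)*(x(-70 - 1*101) + 49160) = (34 + 35405)*((15 + 107*(-70 - 1*101)) + 49160) = 35439*((15 + 107*(-70 - 101)) + 49160) = 35439*((15 + 107*(-171)) + 49160) = 35439*((15 - 18297) + 49160) = 35439*(-18282 + 49160) = 35439*30878 = 1094285442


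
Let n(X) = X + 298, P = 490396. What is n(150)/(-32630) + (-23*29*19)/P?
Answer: -316608699/8000810740 ≈ -0.039572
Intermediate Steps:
n(X) = 298 + X
n(150)/(-32630) + (-23*29*19)/P = (298 + 150)/(-32630) + (-23*29*19)/490396 = 448*(-1/32630) - 667*19*(1/490396) = -224/16315 - 12673*1/490396 = -224/16315 - 12673/490396 = -316608699/8000810740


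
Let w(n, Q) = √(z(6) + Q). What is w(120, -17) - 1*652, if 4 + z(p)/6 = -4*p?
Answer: -652 + I*√185 ≈ -652.0 + 13.601*I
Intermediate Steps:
z(p) = -24 - 24*p (z(p) = -24 + 6*(-4*p) = -24 - 24*p)
w(n, Q) = √(-168 + Q) (w(n, Q) = √((-24 - 24*6) + Q) = √((-24 - 144) + Q) = √(-168 + Q))
w(120, -17) - 1*652 = √(-168 - 17) - 1*652 = √(-185) - 652 = I*√185 - 652 = -652 + I*√185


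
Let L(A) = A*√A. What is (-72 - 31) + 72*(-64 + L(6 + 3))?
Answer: -2767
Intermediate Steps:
L(A) = A^(3/2)
(-72 - 31) + 72*(-64 + L(6 + 3)) = (-72 - 31) + 72*(-64 + (6 + 3)^(3/2)) = -103 + 72*(-64 + 9^(3/2)) = -103 + 72*(-64 + 27) = -103 + 72*(-37) = -103 - 2664 = -2767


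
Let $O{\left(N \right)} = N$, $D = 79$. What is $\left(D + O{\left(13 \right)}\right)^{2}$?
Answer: $8464$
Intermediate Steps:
$\left(D + O{\left(13 \right)}\right)^{2} = \left(79 + 13\right)^{2} = 92^{2} = 8464$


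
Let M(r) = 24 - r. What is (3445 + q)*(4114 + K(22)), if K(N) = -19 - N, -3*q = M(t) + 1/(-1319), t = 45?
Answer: 55635408245/3957 ≈ 1.4060e+7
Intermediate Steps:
q = 27700/3957 (q = -((24 - 1*45) + 1/(-1319))/3 = -((24 - 45) - 1/1319)/3 = -(-21 - 1/1319)/3 = -1/3*(-27700/1319) = 27700/3957 ≈ 7.0003)
(3445 + q)*(4114 + K(22)) = (3445 + 27700/3957)*(4114 + (-19 - 1*22)) = 13659565*(4114 + (-19 - 22))/3957 = 13659565*(4114 - 41)/3957 = (13659565/3957)*4073 = 55635408245/3957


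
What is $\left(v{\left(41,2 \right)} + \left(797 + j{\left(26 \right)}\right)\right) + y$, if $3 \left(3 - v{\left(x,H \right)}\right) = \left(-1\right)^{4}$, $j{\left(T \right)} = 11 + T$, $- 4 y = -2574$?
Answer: $\frac{8881}{6} \approx 1480.2$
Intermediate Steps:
$y = \frac{1287}{2}$ ($y = \left(- \frac{1}{4}\right) \left(-2574\right) = \frac{1287}{2} \approx 643.5$)
$v{\left(x,H \right)} = \frac{8}{3}$ ($v{\left(x,H \right)} = 3 - \frac{\left(-1\right)^{4}}{3} = 3 - \frac{1}{3} = \frac{8}{3}$)
$\left(v{\left(41,2 \right)} + \left(797 + j{\left(26 \right)}\right)\right) + y = \left(\frac{8}{3} + \left(797 + \left(11 + 26\right)\right)\right) + \frac{1287}{2} = \left(\frac{8}{3} + \left(797 + 37\right)\right) + \frac{1287}{2} = \left(\frac{8}{3} + 834\right) + \frac{1287}{2} = \frac{2510}{3} + \frac{1287}{2} = \frac{8881}{6}$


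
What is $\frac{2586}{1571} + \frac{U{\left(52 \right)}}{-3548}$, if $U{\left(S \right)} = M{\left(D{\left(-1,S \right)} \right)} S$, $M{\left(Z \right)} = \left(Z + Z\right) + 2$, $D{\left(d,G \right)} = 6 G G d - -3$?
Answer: $\frac{664815902}{1393477} \approx 477.09$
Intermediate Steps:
$D{\left(d,G \right)} = 3 + 6 d G^{2}$ ($D{\left(d,G \right)} = 6 G^{2} d + 3 = 6 d G^{2} + 3 = 3 + 6 d G^{2}$)
$M{\left(Z \right)} = 2 + 2 Z$ ($M{\left(Z \right)} = 2 Z + 2 = 2 + 2 Z$)
$U{\left(S \right)} = S \left(8 - 12 S^{2}\right)$ ($U{\left(S \right)} = \left(2 + 2 \left(3 + 6 \left(-1\right) S^{2}\right)\right) S = \left(2 + 2 \left(3 - 6 S^{2}\right)\right) S = \left(2 - \left(-6 + 12 S^{2}\right)\right) S = \left(8 - 12 S^{2}\right) S = S \left(8 - 12 S^{2}\right)$)
$\frac{2586}{1571} + \frac{U{\left(52 \right)}}{-3548} = \frac{2586}{1571} + \frac{- 12 \cdot 52^{3} + 8 \cdot 52}{-3548} = 2586 \cdot \frac{1}{1571} + \left(\left(-12\right) 140608 + 416\right) \left(- \frac{1}{3548}\right) = \frac{2586}{1571} + \left(-1687296 + 416\right) \left(- \frac{1}{3548}\right) = \frac{2586}{1571} - - \frac{421720}{887} = \frac{2586}{1571} + \frac{421720}{887} = \frac{664815902}{1393477}$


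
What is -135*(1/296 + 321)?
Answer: -12827295/296 ≈ -43335.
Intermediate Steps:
-135*(1/296 + 321) = -135*95017/296 = -12827295/296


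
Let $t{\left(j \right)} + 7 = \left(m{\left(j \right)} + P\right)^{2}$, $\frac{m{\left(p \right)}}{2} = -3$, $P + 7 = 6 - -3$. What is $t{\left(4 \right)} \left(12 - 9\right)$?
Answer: $27$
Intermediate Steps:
$P = 2$ ($P = -7 + \left(6 - -3\right) = -7 + \left(6 + 3\right) = -7 + 9 = 2$)
$m{\left(p \right)} = -6$ ($m{\left(p \right)} = 2 \left(-3\right) = -6$)
$t{\left(j \right)} = 9$ ($t{\left(j \right)} = -7 + \left(-6 + 2\right)^{2} = -7 + \left(-4\right)^{2} = -7 + 16 = 9$)
$t{\left(4 \right)} \left(12 - 9\right) = 9 \left(12 - 9\right) = 9 \cdot 3 = 27$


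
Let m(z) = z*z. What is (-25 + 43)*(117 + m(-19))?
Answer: 8604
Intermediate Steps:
m(z) = z**2
(-25 + 43)*(117 + m(-19)) = (-25 + 43)*(117 + (-19)**2) = 18*(117 + 361) = 18*478 = 8604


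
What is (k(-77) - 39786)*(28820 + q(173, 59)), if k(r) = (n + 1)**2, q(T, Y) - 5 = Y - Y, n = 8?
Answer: -1144496625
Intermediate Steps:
q(T, Y) = 5 (q(T, Y) = 5 + (Y - Y) = 5 + 0 = 5)
k(r) = 81 (k(r) = (8 + 1)**2 = 9**2 = 81)
(k(-77) - 39786)*(28820 + q(173, 59)) = (81 - 39786)*(28820 + 5) = -39705*28825 = -1144496625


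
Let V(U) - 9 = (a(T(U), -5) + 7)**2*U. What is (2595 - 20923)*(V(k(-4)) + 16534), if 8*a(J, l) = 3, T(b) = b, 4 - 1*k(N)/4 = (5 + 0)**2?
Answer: -438925817/2 ≈ -2.1946e+8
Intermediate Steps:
k(N) = -84 (k(N) = 16 - 4*(5 + 0)**2 = 16 - 4*5**2 = 16 - 4*25 = 16 - 100 = -84)
a(J, l) = 3/8 (a(J, l) = (1/8)*3 = 3/8)
V(U) = 9 + 3481*U/64 (V(U) = 9 + (3/8 + 7)**2*U = 9 + (59/8)**2*U = 9 + 3481*U/64)
(2595 - 20923)*(V(k(-4)) + 16534) = (2595 - 20923)*((9 + (3481/64)*(-84)) + 16534) = -18328*((9 - 73101/16) + 16534) = -18328*(-72957/16 + 16534) = -18328*191587/16 = -438925817/2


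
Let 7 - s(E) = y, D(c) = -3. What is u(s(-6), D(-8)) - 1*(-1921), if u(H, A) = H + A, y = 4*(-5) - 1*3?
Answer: 1948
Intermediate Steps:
y = -23 (y = -20 - 3 = -23)
s(E) = 30 (s(E) = 7 - 1*(-23) = 7 + 23 = 30)
u(H, A) = A + H
u(s(-6), D(-8)) - 1*(-1921) = (-3 + 30) - 1*(-1921) = 27 + 1921 = 1948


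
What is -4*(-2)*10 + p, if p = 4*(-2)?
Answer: 72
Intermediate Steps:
p = -8
-4*(-2)*10 + p = -4*(-2)*10 - 8 = 8*10 - 8 = 80 - 8 = 72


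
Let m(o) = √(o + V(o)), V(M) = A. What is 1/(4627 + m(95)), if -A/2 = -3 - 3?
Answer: 4627/21409022 - √107/21409022 ≈ 0.00021564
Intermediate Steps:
A = 12 (A = -2*(-3 - 3) = -2*(-6) = 12)
V(M) = 12
m(o) = √(12 + o) (m(o) = √(o + 12) = √(12 + o))
1/(4627 + m(95)) = 1/(4627 + √(12 + 95)) = 1/(4627 + √107)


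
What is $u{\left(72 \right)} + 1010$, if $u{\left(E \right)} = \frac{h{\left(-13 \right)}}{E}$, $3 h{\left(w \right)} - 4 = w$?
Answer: $\frac{24239}{24} \approx 1010.0$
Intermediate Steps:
$h{\left(w \right)} = \frac{4}{3} + \frac{w}{3}$
$u{\left(E \right)} = - \frac{3}{E}$ ($u{\left(E \right)} = \frac{\frac{4}{3} + \frac{1}{3} \left(-13\right)}{E} = \frac{\frac{4}{3} - \frac{13}{3}}{E} = - \frac{3}{E}$)
$u{\left(72 \right)} + 1010 = - \frac{3}{72} + 1010 = \left(-3\right) \frac{1}{72} + 1010 = - \frac{1}{24} + 1010 = \frac{24239}{24}$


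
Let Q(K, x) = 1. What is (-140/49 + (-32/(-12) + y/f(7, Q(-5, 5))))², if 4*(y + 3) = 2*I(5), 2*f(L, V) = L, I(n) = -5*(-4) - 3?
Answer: 841/441 ≈ 1.9070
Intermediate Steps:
I(n) = 17 (I(n) = 20 - 3 = 17)
f(L, V) = L/2
y = 11/2 (y = -3 + (2*17)/4 = -3 + (¼)*34 = -3 + 17/2 = 11/2 ≈ 5.5000)
(-140/49 + (-32/(-12) + y/f(7, Q(-5, 5))))² = (-140/49 + (-32/(-12) + 11/(2*(((½)*7)))))² = (-140*1/49 + (-32*(-1/12) + 11/(2*(7/2))))² = (-20/7 + (8/3 + (11/2)*(2/7)))² = (-20/7 + (8/3 + 11/7))² = (-20/7 + 89/21)² = (29/21)² = 841/441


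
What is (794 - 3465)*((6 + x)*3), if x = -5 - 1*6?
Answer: 40065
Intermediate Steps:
x = -11 (x = -5 - 6 = -11)
(794 - 3465)*((6 + x)*3) = (794 - 3465)*((6 - 11)*3) = -(-13355)*3 = -2671*(-15) = 40065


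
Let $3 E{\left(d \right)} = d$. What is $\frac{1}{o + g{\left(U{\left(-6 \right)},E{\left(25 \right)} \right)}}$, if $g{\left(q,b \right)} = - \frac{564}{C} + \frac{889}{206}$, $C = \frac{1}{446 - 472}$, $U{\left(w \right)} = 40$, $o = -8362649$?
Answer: $- \frac{206}{1719684021} \approx -1.1979 \cdot 10^{-7}$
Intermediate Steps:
$E{\left(d \right)} = \frac{d}{3}$
$C = - \frac{1}{26}$ ($C = \frac{1}{-26} = - \frac{1}{26} \approx -0.038462$)
$g{\left(q,b \right)} = \frac{3021673}{206}$ ($g{\left(q,b \right)} = - \frac{564}{- \frac{1}{26}} + \frac{889}{206} = \left(-564\right) \left(-26\right) + 889 \cdot \frac{1}{206} = 14664 + \frac{889}{206} = \frac{3021673}{206}$)
$\frac{1}{o + g{\left(U{\left(-6 \right)},E{\left(25 \right)} \right)}} = \frac{1}{-8362649 + \frac{3021673}{206}} = \frac{1}{- \frac{1719684021}{206}} = - \frac{206}{1719684021}$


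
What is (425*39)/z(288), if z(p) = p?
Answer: 5525/96 ≈ 57.552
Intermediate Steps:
(425*39)/z(288) = (425*39)/288 = 16575*(1/288) = 5525/96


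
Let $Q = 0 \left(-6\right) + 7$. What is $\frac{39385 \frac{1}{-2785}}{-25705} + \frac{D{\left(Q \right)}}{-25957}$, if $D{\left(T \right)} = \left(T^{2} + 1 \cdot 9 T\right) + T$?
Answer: $- \frac{1499341226}{371644149545} \approx -0.0040343$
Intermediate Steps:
$Q = 7$ ($Q = 0 + 7 = 7$)
$D{\left(T \right)} = T^{2} + 10 T$ ($D{\left(T \right)} = \left(T^{2} + 9 T\right) + T = T^{2} + 10 T$)
$\frac{39385 \frac{1}{-2785}}{-25705} + \frac{D{\left(Q \right)}}{-25957} = \frac{39385 \frac{1}{-2785}}{-25705} + \frac{7 \left(10 + 7\right)}{-25957} = 39385 \left(- \frac{1}{2785}\right) \left(- \frac{1}{25705}\right) + 7 \cdot 17 \left(- \frac{1}{25957}\right) = \left(- \frac{7877}{557}\right) \left(- \frac{1}{25705}\right) + 119 \left(- \frac{1}{25957}\right) = \frac{7877}{14317685} - \frac{119}{25957} = - \frac{1499341226}{371644149545}$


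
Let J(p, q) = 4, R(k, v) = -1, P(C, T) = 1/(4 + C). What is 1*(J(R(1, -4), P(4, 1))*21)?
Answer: 84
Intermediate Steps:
1*(J(R(1, -4), P(4, 1))*21) = 1*(4*21) = 1*84 = 84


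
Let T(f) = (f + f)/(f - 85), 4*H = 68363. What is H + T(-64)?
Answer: 10186599/596 ≈ 17092.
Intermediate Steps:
H = 68363/4 (H = (¼)*68363 = 68363/4 ≈ 17091.)
T(f) = 2*f/(-85 + f) (T(f) = (2*f)/(-85 + f) = 2*f/(-85 + f))
H + T(-64) = 68363/4 + 2*(-64)/(-85 - 64) = 68363/4 + 2*(-64)/(-149) = 68363/4 + 2*(-64)*(-1/149) = 68363/4 + 128/149 = 10186599/596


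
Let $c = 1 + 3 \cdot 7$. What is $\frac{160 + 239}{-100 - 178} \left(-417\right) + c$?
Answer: $\frac{1241}{2} \approx 620.5$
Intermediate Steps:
$c = 22$ ($c = 1 + 21 = 22$)
$\frac{160 + 239}{-100 - 178} \left(-417\right) + c = \frac{160 + 239}{-100 - 178} \left(-417\right) + 22 = \frac{399}{-278} \left(-417\right) + 22 = 399 \left(- \frac{1}{278}\right) \left(-417\right) + 22 = \left(- \frac{399}{278}\right) \left(-417\right) + 22 = \frac{1197}{2} + 22 = \frac{1241}{2}$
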